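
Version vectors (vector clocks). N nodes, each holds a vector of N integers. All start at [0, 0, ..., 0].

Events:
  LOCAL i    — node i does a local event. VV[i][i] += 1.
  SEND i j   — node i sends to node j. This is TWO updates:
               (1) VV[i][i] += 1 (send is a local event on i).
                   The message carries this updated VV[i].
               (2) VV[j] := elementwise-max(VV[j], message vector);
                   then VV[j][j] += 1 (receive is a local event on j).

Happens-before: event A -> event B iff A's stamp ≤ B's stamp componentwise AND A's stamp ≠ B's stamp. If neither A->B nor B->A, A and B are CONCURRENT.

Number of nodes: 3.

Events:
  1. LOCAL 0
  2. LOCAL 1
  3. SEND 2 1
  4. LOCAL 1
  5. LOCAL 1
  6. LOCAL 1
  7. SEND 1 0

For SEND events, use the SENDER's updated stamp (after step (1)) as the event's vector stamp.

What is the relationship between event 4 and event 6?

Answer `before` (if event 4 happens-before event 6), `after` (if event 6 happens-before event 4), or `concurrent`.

Answer: before

Derivation:
Initial: VV[0]=[0, 0, 0]
Initial: VV[1]=[0, 0, 0]
Initial: VV[2]=[0, 0, 0]
Event 1: LOCAL 0: VV[0][0]++ -> VV[0]=[1, 0, 0]
Event 2: LOCAL 1: VV[1][1]++ -> VV[1]=[0, 1, 0]
Event 3: SEND 2->1: VV[2][2]++ -> VV[2]=[0, 0, 1], msg_vec=[0, 0, 1]; VV[1]=max(VV[1],msg_vec) then VV[1][1]++ -> VV[1]=[0, 2, 1]
Event 4: LOCAL 1: VV[1][1]++ -> VV[1]=[0, 3, 1]
Event 5: LOCAL 1: VV[1][1]++ -> VV[1]=[0, 4, 1]
Event 6: LOCAL 1: VV[1][1]++ -> VV[1]=[0, 5, 1]
Event 7: SEND 1->0: VV[1][1]++ -> VV[1]=[0, 6, 1], msg_vec=[0, 6, 1]; VV[0]=max(VV[0],msg_vec) then VV[0][0]++ -> VV[0]=[2, 6, 1]
Event 4 stamp: [0, 3, 1]
Event 6 stamp: [0, 5, 1]
[0, 3, 1] <= [0, 5, 1]? True
[0, 5, 1] <= [0, 3, 1]? False
Relation: before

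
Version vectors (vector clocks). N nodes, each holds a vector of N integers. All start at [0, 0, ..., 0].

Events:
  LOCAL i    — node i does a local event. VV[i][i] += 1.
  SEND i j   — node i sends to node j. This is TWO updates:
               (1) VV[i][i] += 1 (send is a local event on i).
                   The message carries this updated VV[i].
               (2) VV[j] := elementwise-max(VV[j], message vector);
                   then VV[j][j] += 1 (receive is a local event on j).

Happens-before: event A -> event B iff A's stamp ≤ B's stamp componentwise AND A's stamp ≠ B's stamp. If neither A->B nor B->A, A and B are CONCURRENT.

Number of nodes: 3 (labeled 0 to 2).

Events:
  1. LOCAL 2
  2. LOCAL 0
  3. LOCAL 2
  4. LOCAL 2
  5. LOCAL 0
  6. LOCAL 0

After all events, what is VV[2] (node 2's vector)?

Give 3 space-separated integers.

Answer: 0 0 3

Derivation:
Initial: VV[0]=[0, 0, 0]
Initial: VV[1]=[0, 0, 0]
Initial: VV[2]=[0, 0, 0]
Event 1: LOCAL 2: VV[2][2]++ -> VV[2]=[0, 0, 1]
Event 2: LOCAL 0: VV[0][0]++ -> VV[0]=[1, 0, 0]
Event 3: LOCAL 2: VV[2][2]++ -> VV[2]=[0, 0, 2]
Event 4: LOCAL 2: VV[2][2]++ -> VV[2]=[0, 0, 3]
Event 5: LOCAL 0: VV[0][0]++ -> VV[0]=[2, 0, 0]
Event 6: LOCAL 0: VV[0][0]++ -> VV[0]=[3, 0, 0]
Final vectors: VV[0]=[3, 0, 0]; VV[1]=[0, 0, 0]; VV[2]=[0, 0, 3]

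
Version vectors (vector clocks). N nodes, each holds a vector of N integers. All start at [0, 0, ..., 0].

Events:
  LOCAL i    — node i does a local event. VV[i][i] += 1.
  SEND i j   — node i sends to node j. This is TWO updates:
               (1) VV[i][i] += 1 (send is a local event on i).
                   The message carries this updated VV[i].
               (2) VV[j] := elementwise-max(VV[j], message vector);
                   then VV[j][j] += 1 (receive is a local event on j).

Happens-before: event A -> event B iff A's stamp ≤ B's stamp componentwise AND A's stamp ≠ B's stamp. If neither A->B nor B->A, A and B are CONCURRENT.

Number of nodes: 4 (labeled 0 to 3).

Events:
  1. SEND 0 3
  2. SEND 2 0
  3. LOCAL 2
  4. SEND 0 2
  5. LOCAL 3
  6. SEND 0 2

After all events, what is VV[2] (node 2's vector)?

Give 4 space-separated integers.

Answer: 4 0 4 0

Derivation:
Initial: VV[0]=[0, 0, 0, 0]
Initial: VV[1]=[0, 0, 0, 0]
Initial: VV[2]=[0, 0, 0, 0]
Initial: VV[3]=[0, 0, 0, 0]
Event 1: SEND 0->3: VV[0][0]++ -> VV[0]=[1, 0, 0, 0], msg_vec=[1, 0, 0, 0]; VV[3]=max(VV[3],msg_vec) then VV[3][3]++ -> VV[3]=[1, 0, 0, 1]
Event 2: SEND 2->0: VV[2][2]++ -> VV[2]=[0, 0, 1, 0], msg_vec=[0, 0, 1, 0]; VV[0]=max(VV[0],msg_vec) then VV[0][0]++ -> VV[0]=[2, 0, 1, 0]
Event 3: LOCAL 2: VV[2][2]++ -> VV[2]=[0, 0, 2, 0]
Event 4: SEND 0->2: VV[0][0]++ -> VV[0]=[3, 0, 1, 0], msg_vec=[3, 0, 1, 0]; VV[2]=max(VV[2],msg_vec) then VV[2][2]++ -> VV[2]=[3, 0, 3, 0]
Event 5: LOCAL 3: VV[3][3]++ -> VV[3]=[1, 0, 0, 2]
Event 6: SEND 0->2: VV[0][0]++ -> VV[0]=[4, 0, 1, 0], msg_vec=[4, 0, 1, 0]; VV[2]=max(VV[2],msg_vec) then VV[2][2]++ -> VV[2]=[4, 0, 4, 0]
Final vectors: VV[0]=[4, 0, 1, 0]; VV[1]=[0, 0, 0, 0]; VV[2]=[4, 0, 4, 0]; VV[3]=[1, 0, 0, 2]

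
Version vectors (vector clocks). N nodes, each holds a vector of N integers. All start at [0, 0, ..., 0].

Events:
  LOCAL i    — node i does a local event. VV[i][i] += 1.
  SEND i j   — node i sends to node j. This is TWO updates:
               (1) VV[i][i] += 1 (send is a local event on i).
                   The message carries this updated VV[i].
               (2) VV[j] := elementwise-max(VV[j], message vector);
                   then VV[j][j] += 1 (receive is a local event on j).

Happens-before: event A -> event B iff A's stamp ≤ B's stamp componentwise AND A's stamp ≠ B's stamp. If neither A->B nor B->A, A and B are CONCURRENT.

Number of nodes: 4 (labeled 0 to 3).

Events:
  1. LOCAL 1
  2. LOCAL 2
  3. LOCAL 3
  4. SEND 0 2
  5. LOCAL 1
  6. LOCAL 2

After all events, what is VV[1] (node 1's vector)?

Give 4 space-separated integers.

Initial: VV[0]=[0, 0, 0, 0]
Initial: VV[1]=[0, 0, 0, 0]
Initial: VV[2]=[0, 0, 0, 0]
Initial: VV[3]=[0, 0, 0, 0]
Event 1: LOCAL 1: VV[1][1]++ -> VV[1]=[0, 1, 0, 0]
Event 2: LOCAL 2: VV[2][2]++ -> VV[2]=[0, 0, 1, 0]
Event 3: LOCAL 3: VV[3][3]++ -> VV[3]=[0, 0, 0, 1]
Event 4: SEND 0->2: VV[0][0]++ -> VV[0]=[1, 0, 0, 0], msg_vec=[1, 0, 0, 0]; VV[2]=max(VV[2],msg_vec) then VV[2][2]++ -> VV[2]=[1, 0, 2, 0]
Event 5: LOCAL 1: VV[1][1]++ -> VV[1]=[0, 2, 0, 0]
Event 6: LOCAL 2: VV[2][2]++ -> VV[2]=[1, 0, 3, 0]
Final vectors: VV[0]=[1, 0, 0, 0]; VV[1]=[0, 2, 0, 0]; VV[2]=[1, 0, 3, 0]; VV[3]=[0, 0, 0, 1]

Answer: 0 2 0 0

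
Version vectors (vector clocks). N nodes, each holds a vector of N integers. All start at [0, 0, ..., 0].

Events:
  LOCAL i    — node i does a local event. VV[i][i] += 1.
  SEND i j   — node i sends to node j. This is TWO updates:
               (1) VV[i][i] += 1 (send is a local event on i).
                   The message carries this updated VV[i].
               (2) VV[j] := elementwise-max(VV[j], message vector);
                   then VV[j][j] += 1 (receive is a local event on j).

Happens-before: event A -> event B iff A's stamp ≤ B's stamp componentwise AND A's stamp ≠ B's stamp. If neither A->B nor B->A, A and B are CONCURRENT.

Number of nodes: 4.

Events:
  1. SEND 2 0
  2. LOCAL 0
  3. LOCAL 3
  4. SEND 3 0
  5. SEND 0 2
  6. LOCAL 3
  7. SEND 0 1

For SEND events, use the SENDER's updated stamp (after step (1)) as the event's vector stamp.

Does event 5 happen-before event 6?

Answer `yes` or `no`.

Initial: VV[0]=[0, 0, 0, 0]
Initial: VV[1]=[0, 0, 0, 0]
Initial: VV[2]=[0, 0, 0, 0]
Initial: VV[3]=[0, 0, 0, 0]
Event 1: SEND 2->0: VV[2][2]++ -> VV[2]=[0, 0, 1, 0], msg_vec=[0, 0, 1, 0]; VV[0]=max(VV[0],msg_vec) then VV[0][0]++ -> VV[0]=[1, 0, 1, 0]
Event 2: LOCAL 0: VV[0][0]++ -> VV[0]=[2, 0, 1, 0]
Event 3: LOCAL 3: VV[3][3]++ -> VV[3]=[0, 0, 0, 1]
Event 4: SEND 3->0: VV[3][3]++ -> VV[3]=[0, 0, 0, 2], msg_vec=[0, 0, 0, 2]; VV[0]=max(VV[0],msg_vec) then VV[0][0]++ -> VV[0]=[3, 0, 1, 2]
Event 5: SEND 0->2: VV[0][0]++ -> VV[0]=[4, 0, 1, 2], msg_vec=[4, 0, 1, 2]; VV[2]=max(VV[2],msg_vec) then VV[2][2]++ -> VV[2]=[4, 0, 2, 2]
Event 6: LOCAL 3: VV[3][3]++ -> VV[3]=[0, 0, 0, 3]
Event 7: SEND 0->1: VV[0][0]++ -> VV[0]=[5, 0, 1, 2], msg_vec=[5, 0, 1, 2]; VV[1]=max(VV[1],msg_vec) then VV[1][1]++ -> VV[1]=[5, 1, 1, 2]
Event 5 stamp: [4, 0, 1, 2]
Event 6 stamp: [0, 0, 0, 3]
[4, 0, 1, 2] <= [0, 0, 0, 3]? False. Equal? False. Happens-before: False

Answer: no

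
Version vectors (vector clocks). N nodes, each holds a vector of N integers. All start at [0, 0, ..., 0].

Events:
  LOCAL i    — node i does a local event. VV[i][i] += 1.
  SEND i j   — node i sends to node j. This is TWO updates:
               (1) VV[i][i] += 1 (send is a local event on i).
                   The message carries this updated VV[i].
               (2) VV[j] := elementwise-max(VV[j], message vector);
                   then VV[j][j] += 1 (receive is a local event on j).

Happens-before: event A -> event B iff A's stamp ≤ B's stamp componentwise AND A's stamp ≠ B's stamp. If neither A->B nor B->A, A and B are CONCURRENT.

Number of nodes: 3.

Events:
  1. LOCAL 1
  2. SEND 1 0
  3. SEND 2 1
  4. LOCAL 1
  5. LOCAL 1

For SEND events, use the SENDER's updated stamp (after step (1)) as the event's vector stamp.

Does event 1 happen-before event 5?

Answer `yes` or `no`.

Initial: VV[0]=[0, 0, 0]
Initial: VV[1]=[0, 0, 0]
Initial: VV[2]=[0, 0, 0]
Event 1: LOCAL 1: VV[1][1]++ -> VV[1]=[0, 1, 0]
Event 2: SEND 1->0: VV[1][1]++ -> VV[1]=[0, 2, 0], msg_vec=[0, 2, 0]; VV[0]=max(VV[0],msg_vec) then VV[0][0]++ -> VV[0]=[1, 2, 0]
Event 3: SEND 2->1: VV[2][2]++ -> VV[2]=[0, 0, 1], msg_vec=[0, 0, 1]; VV[1]=max(VV[1],msg_vec) then VV[1][1]++ -> VV[1]=[0, 3, 1]
Event 4: LOCAL 1: VV[1][1]++ -> VV[1]=[0, 4, 1]
Event 5: LOCAL 1: VV[1][1]++ -> VV[1]=[0, 5, 1]
Event 1 stamp: [0, 1, 0]
Event 5 stamp: [0, 5, 1]
[0, 1, 0] <= [0, 5, 1]? True. Equal? False. Happens-before: True

Answer: yes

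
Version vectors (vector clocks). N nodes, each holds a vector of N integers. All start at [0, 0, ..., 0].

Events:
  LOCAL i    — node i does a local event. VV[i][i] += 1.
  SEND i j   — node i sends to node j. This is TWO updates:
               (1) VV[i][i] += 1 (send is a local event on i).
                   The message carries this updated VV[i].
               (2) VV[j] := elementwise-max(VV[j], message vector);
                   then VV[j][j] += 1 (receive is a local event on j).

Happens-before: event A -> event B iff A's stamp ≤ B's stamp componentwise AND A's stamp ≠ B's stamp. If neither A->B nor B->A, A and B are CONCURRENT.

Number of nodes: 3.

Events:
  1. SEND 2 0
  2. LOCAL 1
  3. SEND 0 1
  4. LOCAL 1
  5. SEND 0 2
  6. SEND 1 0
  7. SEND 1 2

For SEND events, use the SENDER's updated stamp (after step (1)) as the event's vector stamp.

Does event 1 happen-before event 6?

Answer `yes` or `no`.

Answer: yes

Derivation:
Initial: VV[0]=[0, 0, 0]
Initial: VV[1]=[0, 0, 0]
Initial: VV[2]=[0, 0, 0]
Event 1: SEND 2->0: VV[2][2]++ -> VV[2]=[0, 0, 1], msg_vec=[0, 0, 1]; VV[0]=max(VV[0],msg_vec) then VV[0][0]++ -> VV[0]=[1, 0, 1]
Event 2: LOCAL 1: VV[1][1]++ -> VV[1]=[0, 1, 0]
Event 3: SEND 0->1: VV[0][0]++ -> VV[0]=[2, 0, 1], msg_vec=[2, 0, 1]; VV[1]=max(VV[1],msg_vec) then VV[1][1]++ -> VV[1]=[2, 2, 1]
Event 4: LOCAL 1: VV[1][1]++ -> VV[1]=[2, 3, 1]
Event 5: SEND 0->2: VV[0][0]++ -> VV[0]=[3, 0, 1], msg_vec=[3, 0, 1]; VV[2]=max(VV[2],msg_vec) then VV[2][2]++ -> VV[2]=[3, 0, 2]
Event 6: SEND 1->0: VV[1][1]++ -> VV[1]=[2, 4, 1], msg_vec=[2, 4, 1]; VV[0]=max(VV[0],msg_vec) then VV[0][0]++ -> VV[0]=[4, 4, 1]
Event 7: SEND 1->2: VV[1][1]++ -> VV[1]=[2, 5, 1], msg_vec=[2, 5, 1]; VV[2]=max(VV[2],msg_vec) then VV[2][2]++ -> VV[2]=[3, 5, 3]
Event 1 stamp: [0, 0, 1]
Event 6 stamp: [2, 4, 1]
[0, 0, 1] <= [2, 4, 1]? True. Equal? False. Happens-before: True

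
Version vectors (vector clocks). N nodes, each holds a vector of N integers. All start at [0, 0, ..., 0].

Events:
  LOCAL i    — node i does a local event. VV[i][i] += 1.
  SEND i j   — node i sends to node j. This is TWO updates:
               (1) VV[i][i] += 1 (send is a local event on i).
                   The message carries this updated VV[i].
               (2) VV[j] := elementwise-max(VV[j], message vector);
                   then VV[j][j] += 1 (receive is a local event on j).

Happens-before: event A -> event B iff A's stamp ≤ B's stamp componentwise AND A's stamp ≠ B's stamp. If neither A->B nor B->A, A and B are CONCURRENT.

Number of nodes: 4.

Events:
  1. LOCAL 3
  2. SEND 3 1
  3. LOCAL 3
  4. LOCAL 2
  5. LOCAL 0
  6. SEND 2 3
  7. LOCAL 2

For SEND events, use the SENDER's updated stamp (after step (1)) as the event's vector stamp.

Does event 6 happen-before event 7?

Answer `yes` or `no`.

Initial: VV[0]=[0, 0, 0, 0]
Initial: VV[1]=[0, 0, 0, 0]
Initial: VV[2]=[0, 0, 0, 0]
Initial: VV[3]=[0, 0, 0, 0]
Event 1: LOCAL 3: VV[3][3]++ -> VV[3]=[0, 0, 0, 1]
Event 2: SEND 3->1: VV[3][3]++ -> VV[3]=[0, 0, 0, 2], msg_vec=[0, 0, 0, 2]; VV[1]=max(VV[1],msg_vec) then VV[1][1]++ -> VV[1]=[0, 1, 0, 2]
Event 3: LOCAL 3: VV[3][3]++ -> VV[3]=[0, 0, 0, 3]
Event 4: LOCAL 2: VV[2][2]++ -> VV[2]=[0, 0, 1, 0]
Event 5: LOCAL 0: VV[0][0]++ -> VV[0]=[1, 0, 0, 0]
Event 6: SEND 2->3: VV[2][2]++ -> VV[2]=[0, 0, 2, 0], msg_vec=[0, 0, 2, 0]; VV[3]=max(VV[3],msg_vec) then VV[3][3]++ -> VV[3]=[0, 0, 2, 4]
Event 7: LOCAL 2: VV[2][2]++ -> VV[2]=[0, 0, 3, 0]
Event 6 stamp: [0, 0, 2, 0]
Event 7 stamp: [0, 0, 3, 0]
[0, 0, 2, 0] <= [0, 0, 3, 0]? True. Equal? False. Happens-before: True

Answer: yes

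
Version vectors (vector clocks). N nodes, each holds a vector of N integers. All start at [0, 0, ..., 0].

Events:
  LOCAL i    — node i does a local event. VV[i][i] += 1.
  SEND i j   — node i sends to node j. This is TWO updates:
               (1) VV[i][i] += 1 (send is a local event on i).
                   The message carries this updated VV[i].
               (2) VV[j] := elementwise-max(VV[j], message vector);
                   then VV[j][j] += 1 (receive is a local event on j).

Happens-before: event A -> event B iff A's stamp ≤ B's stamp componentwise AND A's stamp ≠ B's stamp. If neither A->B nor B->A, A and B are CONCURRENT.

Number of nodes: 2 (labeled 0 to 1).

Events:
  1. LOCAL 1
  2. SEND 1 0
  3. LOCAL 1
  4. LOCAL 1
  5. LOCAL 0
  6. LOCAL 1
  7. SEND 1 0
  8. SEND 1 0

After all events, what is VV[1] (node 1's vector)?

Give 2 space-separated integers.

Answer: 0 7

Derivation:
Initial: VV[0]=[0, 0]
Initial: VV[1]=[0, 0]
Event 1: LOCAL 1: VV[1][1]++ -> VV[1]=[0, 1]
Event 2: SEND 1->0: VV[1][1]++ -> VV[1]=[0, 2], msg_vec=[0, 2]; VV[0]=max(VV[0],msg_vec) then VV[0][0]++ -> VV[0]=[1, 2]
Event 3: LOCAL 1: VV[1][1]++ -> VV[1]=[0, 3]
Event 4: LOCAL 1: VV[1][1]++ -> VV[1]=[0, 4]
Event 5: LOCAL 0: VV[0][0]++ -> VV[0]=[2, 2]
Event 6: LOCAL 1: VV[1][1]++ -> VV[1]=[0, 5]
Event 7: SEND 1->0: VV[1][1]++ -> VV[1]=[0, 6], msg_vec=[0, 6]; VV[0]=max(VV[0],msg_vec) then VV[0][0]++ -> VV[0]=[3, 6]
Event 8: SEND 1->0: VV[1][1]++ -> VV[1]=[0, 7], msg_vec=[0, 7]; VV[0]=max(VV[0],msg_vec) then VV[0][0]++ -> VV[0]=[4, 7]
Final vectors: VV[0]=[4, 7]; VV[1]=[0, 7]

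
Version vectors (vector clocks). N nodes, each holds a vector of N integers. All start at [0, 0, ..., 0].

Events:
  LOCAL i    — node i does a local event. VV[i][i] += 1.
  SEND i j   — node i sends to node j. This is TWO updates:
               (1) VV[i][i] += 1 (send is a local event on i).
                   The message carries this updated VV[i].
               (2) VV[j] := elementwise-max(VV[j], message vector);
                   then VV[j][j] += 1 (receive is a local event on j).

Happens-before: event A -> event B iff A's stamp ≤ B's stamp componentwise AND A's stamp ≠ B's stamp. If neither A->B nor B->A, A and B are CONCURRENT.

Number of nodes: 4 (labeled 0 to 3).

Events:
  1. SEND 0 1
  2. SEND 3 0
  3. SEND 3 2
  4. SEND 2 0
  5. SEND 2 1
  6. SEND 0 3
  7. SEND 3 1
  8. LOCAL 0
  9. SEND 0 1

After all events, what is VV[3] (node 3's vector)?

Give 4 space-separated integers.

Initial: VV[0]=[0, 0, 0, 0]
Initial: VV[1]=[0, 0, 0, 0]
Initial: VV[2]=[0, 0, 0, 0]
Initial: VV[3]=[0, 0, 0, 0]
Event 1: SEND 0->1: VV[0][0]++ -> VV[0]=[1, 0, 0, 0], msg_vec=[1, 0, 0, 0]; VV[1]=max(VV[1],msg_vec) then VV[1][1]++ -> VV[1]=[1, 1, 0, 0]
Event 2: SEND 3->0: VV[3][3]++ -> VV[3]=[0, 0, 0, 1], msg_vec=[0, 0, 0, 1]; VV[0]=max(VV[0],msg_vec) then VV[0][0]++ -> VV[0]=[2, 0, 0, 1]
Event 3: SEND 3->2: VV[3][3]++ -> VV[3]=[0, 0, 0, 2], msg_vec=[0, 0, 0, 2]; VV[2]=max(VV[2],msg_vec) then VV[2][2]++ -> VV[2]=[0, 0, 1, 2]
Event 4: SEND 2->0: VV[2][2]++ -> VV[2]=[0, 0, 2, 2], msg_vec=[0, 0, 2, 2]; VV[0]=max(VV[0],msg_vec) then VV[0][0]++ -> VV[0]=[3, 0, 2, 2]
Event 5: SEND 2->1: VV[2][2]++ -> VV[2]=[0, 0, 3, 2], msg_vec=[0, 0, 3, 2]; VV[1]=max(VV[1],msg_vec) then VV[1][1]++ -> VV[1]=[1, 2, 3, 2]
Event 6: SEND 0->3: VV[0][0]++ -> VV[0]=[4, 0, 2, 2], msg_vec=[4, 0, 2, 2]; VV[3]=max(VV[3],msg_vec) then VV[3][3]++ -> VV[3]=[4, 0, 2, 3]
Event 7: SEND 3->1: VV[3][3]++ -> VV[3]=[4, 0, 2, 4], msg_vec=[4, 0, 2, 4]; VV[1]=max(VV[1],msg_vec) then VV[1][1]++ -> VV[1]=[4, 3, 3, 4]
Event 8: LOCAL 0: VV[0][0]++ -> VV[0]=[5, 0, 2, 2]
Event 9: SEND 0->1: VV[0][0]++ -> VV[0]=[6, 0, 2, 2], msg_vec=[6, 0, 2, 2]; VV[1]=max(VV[1],msg_vec) then VV[1][1]++ -> VV[1]=[6, 4, 3, 4]
Final vectors: VV[0]=[6, 0, 2, 2]; VV[1]=[6, 4, 3, 4]; VV[2]=[0, 0, 3, 2]; VV[3]=[4, 0, 2, 4]

Answer: 4 0 2 4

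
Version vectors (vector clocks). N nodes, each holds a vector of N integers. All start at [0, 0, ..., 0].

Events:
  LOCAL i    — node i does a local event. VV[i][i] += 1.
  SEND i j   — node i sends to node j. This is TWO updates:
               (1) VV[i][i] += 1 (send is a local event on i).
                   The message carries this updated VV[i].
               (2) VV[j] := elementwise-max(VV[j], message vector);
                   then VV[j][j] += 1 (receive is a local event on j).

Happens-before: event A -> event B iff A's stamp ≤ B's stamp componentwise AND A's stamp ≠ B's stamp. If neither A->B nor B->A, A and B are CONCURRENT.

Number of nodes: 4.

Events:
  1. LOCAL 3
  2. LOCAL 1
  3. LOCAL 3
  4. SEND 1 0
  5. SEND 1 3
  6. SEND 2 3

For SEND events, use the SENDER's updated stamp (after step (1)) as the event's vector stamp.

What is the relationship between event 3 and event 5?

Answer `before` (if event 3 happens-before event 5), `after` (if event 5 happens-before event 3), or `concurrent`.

Answer: concurrent

Derivation:
Initial: VV[0]=[0, 0, 0, 0]
Initial: VV[1]=[0, 0, 0, 0]
Initial: VV[2]=[0, 0, 0, 0]
Initial: VV[3]=[0, 0, 0, 0]
Event 1: LOCAL 3: VV[3][3]++ -> VV[3]=[0, 0, 0, 1]
Event 2: LOCAL 1: VV[1][1]++ -> VV[1]=[0, 1, 0, 0]
Event 3: LOCAL 3: VV[3][3]++ -> VV[3]=[0, 0, 0, 2]
Event 4: SEND 1->0: VV[1][1]++ -> VV[1]=[0, 2, 0, 0], msg_vec=[0, 2, 0, 0]; VV[0]=max(VV[0],msg_vec) then VV[0][0]++ -> VV[0]=[1, 2, 0, 0]
Event 5: SEND 1->3: VV[1][1]++ -> VV[1]=[0, 3, 0, 0], msg_vec=[0, 3, 0, 0]; VV[3]=max(VV[3],msg_vec) then VV[3][3]++ -> VV[3]=[0, 3, 0, 3]
Event 6: SEND 2->3: VV[2][2]++ -> VV[2]=[0, 0, 1, 0], msg_vec=[0, 0, 1, 0]; VV[3]=max(VV[3],msg_vec) then VV[3][3]++ -> VV[3]=[0, 3, 1, 4]
Event 3 stamp: [0, 0, 0, 2]
Event 5 stamp: [0, 3, 0, 0]
[0, 0, 0, 2] <= [0, 3, 0, 0]? False
[0, 3, 0, 0] <= [0, 0, 0, 2]? False
Relation: concurrent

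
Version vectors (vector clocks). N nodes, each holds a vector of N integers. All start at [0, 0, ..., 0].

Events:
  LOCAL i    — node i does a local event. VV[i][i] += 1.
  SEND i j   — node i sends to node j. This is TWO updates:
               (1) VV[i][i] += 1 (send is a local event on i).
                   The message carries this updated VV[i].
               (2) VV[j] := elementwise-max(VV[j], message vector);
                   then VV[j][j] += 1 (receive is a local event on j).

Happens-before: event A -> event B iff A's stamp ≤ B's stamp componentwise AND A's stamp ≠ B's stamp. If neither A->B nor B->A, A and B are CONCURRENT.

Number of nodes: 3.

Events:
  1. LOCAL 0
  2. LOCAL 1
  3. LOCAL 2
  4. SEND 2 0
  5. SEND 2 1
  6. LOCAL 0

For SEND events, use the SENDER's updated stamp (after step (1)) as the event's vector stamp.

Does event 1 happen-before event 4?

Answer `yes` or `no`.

Initial: VV[0]=[0, 0, 0]
Initial: VV[1]=[0, 0, 0]
Initial: VV[2]=[0, 0, 0]
Event 1: LOCAL 0: VV[0][0]++ -> VV[0]=[1, 0, 0]
Event 2: LOCAL 1: VV[1][1]++ -> VV[1]=[0, 1, 0]
Event 3: LOCAL 2: VV[2][2]++ -> VV[2]=[0, 0, 1]
Event 4: SEND 2->0: VV[2][2]++ -> VV[2]=[0, 0, 2], msg_vec=[0, 0, 2]; VV[0]=max(VV[0],msg_vec) then VV[0][0]++ -> VV[0]=[2, 0, 2]
Event 5: SEND 2->1: VV[2][2]++ -> VV[2]=[0, 0, 3], msg_vec=[0, 0, 3]; VV[1]=max(VV[1],msg_vec) then VV[1][1]++ -> VV[1]=[0, 2, 3]
Event 6: LOCAL 0: VV[0][0]++ -> VV[0]=[3, 0, 2]
Event 1 stamp: [1, 0, 0]
Event 4 stamp: [0, 0, 2]
[1, 0, 0] <= [0, 0, 2]? False. Equal? False. Happens-before: False

Answer: no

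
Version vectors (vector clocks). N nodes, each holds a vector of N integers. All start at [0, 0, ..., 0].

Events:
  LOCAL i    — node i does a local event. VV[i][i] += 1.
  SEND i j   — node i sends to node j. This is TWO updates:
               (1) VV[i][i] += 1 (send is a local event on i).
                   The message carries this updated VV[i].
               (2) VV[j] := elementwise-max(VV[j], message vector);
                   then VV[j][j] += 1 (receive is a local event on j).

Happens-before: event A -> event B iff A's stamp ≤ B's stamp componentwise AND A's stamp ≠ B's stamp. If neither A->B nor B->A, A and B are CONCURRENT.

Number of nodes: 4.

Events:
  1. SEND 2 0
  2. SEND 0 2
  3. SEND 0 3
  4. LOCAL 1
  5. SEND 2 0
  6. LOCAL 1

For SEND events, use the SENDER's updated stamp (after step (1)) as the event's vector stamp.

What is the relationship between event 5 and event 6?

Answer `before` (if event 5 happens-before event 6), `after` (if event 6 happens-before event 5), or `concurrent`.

Initial: VV[0]=[0, 0, 0, 0]
Initial: VV[1]=[0, 0, 0, 0]
Initial: VV[2]=[0, 0, 0, 0]
Initial: VV[3]=[0, 0, 0, 0]
Event 1: SEND 2->0: VV[2][2]++ -> VV[2]=[0, 0, 1, 0], msg_vec=[0, 0, 1, 0]; VV[0]=max(VV[0],msg_vec) then VV[0][0]++ -> VV[0]=[1, 0, 1, 0]
Event 2: SEND 0->2: VV[0][0]++ -> VV[0]=[2, 0, 1, 0], msg_vec=[2, 0, 1, 0]; VV[2]=max(VV[2],msg_vec) then VV[2][2]++ -> VV[2]=[2, 0, 2, 0]
Event 3: SEND 0->3: VV[0][0]++ -> VV[0]=[3, 0, 1, 0], msg_vec=[3, 0, 1, 0]; VV[3]=max(VV[3],msg_vec) then VV[3][3]++ -> VV[3]=[3, 0, 1, 1]
Event 4: LOCAL 1: VV[1][1]++ -> VV[1]=[0, 1, 0, 0]
Event 5: SEND 2->0: VV[2][2]++ -> VV[2]=[2, 0, 3, 0], msg_vec=[2, 0, 3, 0]; VV[0]=max(VV[0],msg_vec) then VV[0][0]++ -> VV[0]=[4, 0, 3, 0]
Event 6: LOCAL 1: VV[1][1]++ -> VV[1]=[0, 2, 0, 0]
Event 5 stamp: [2, 0, 3, 0]
Event 6 stamp: [0, 2, 0, 0]
[2, 0, 3, 0] <= [0, 2, 0, 0]? False
[0, 2, 0, 0] <= [2, 0, 3, 0]? False
Relation: concurrent

Answer: concurrent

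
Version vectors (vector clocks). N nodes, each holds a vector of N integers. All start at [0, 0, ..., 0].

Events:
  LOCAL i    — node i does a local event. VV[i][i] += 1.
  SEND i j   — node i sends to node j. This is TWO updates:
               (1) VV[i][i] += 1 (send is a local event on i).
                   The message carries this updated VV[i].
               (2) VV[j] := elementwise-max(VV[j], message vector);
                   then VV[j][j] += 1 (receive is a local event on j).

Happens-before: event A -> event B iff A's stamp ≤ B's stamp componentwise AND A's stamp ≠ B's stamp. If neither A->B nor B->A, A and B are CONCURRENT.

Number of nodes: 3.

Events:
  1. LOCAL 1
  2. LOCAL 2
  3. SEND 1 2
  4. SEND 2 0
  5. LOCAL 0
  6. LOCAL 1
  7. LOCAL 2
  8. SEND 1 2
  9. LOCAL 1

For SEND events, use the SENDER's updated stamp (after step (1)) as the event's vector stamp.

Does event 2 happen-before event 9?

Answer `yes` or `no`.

Initial: VV[0]=[0, 0, 0]
Initial: VV[1]=[0, 0, 0]
Initial: VV[2]=[0, 0, 0]
Event 1: LOCAL 1: VV[1][1]++ -> VV[1]=[0, 1, 0]
Event 2: LOCAL 2: VV[2][2]++ -> VV[2]=[0, 0, 1]
Event 3: SEND 1->2: VV[1][1]++ -> VV[1]=[0, 2, 0], msg_vec=[0, 2, 0]; VV[2]=max(VV[2],msg_vec) then VV[2][2]++ -> VV[2]=[0, 2, 2]
Event 4: SEND 2->0: VV[2][2]++ -> VV[2]=[0, 2, 3], msg_vec=[0, 2, 3]; VV[0]=max(VV[0],msg_vec) then VV[0][0]++ -> VV[0]=[1, 2, 3]
Event 5: LOCAL 0: VV[0][0]++ -> VV[0]=[2, 2, 3]
Event 6: LOCAL 1: VV[1][1]++ -> VV[1]=[0, 3, 0]
Event 7: LOCAL 2: VV[2][2]++ -> VV[2]=[0, 2, 4]
Event 8: SEND 1->2: VV[1][1]++ -> VV[1]=[0, 4, 0], msg_vec=[0, 4, 0]; VV[2]=max(VV[2],msg_vec) then VV[2][2]++ -> VV[2]=[0, 4, 5]
Event 9: LOCAL 1: VV[1][1]++ -> VV[1]=[0, 5, 0]
Event 2 stamp: [0, 0, 1]
Event 9 stamp: [0, 5, 0]
[0, 0, 1] <= [0, 5, 0]? False. Equal? False. Happens-before: False

Answer: no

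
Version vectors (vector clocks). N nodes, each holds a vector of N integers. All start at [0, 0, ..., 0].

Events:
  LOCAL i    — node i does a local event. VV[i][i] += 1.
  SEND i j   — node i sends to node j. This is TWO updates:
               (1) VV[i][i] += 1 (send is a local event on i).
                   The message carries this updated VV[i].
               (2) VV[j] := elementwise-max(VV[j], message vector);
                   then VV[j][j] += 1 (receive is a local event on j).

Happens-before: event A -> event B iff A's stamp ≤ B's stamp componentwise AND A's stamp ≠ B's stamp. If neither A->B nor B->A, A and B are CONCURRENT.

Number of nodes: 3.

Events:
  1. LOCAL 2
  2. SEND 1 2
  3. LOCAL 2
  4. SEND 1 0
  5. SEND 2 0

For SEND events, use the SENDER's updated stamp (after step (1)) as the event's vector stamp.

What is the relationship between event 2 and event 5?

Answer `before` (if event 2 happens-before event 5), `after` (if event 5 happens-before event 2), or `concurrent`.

Initial: VV[0]=[0, 0, 0]
Initial: VV[1]=[0, 0, 0]
Initial: VV[2]=[0, 0, 0]
Event 1: LOCAL 2: VV[2][2]++ -> VV[2]=[0, 0, 1]
Event 2: SEND 1->2: VV[1][1]++ -> VV[1]=[0, 1, 0], msg_vec=[0, 1, 0]; VV[2]=max(VV[2],msg_vec) then VV[2][2]++ -> VV[2]=[0, 1, 2]
Event 3: LOCAL 2: VV[2][2]++ -> VV[2]=[0, 1, 3]
Event 4: SEND 1->0: VV[1][1]++ -> VV[1]=[0, 2, 0], msg_vec=[0, 2, 0]; VV[0]=max(VV[0],msg_vec) then VV[0][0]++ -> VV[0]=[1, 2, 0]
Event 5: SEND 2->0: VV[2][2]++ -> VV[2]=[0, 1, 4], msg_vec=[0, 1, 4]; VV[0]=max(VV[0],msg_vec) then VV[0][0]++ -> VV[0]=[2, 2, 4]
Event 2 stamp: [0, 1, 0]
Event 5 stamp: [0, 1, 4]
[0, 1, 0] <= [0, 1, 4]? True
[0, 1, 4] <= [0, 1, 0]? False
Relation: before

Answer: before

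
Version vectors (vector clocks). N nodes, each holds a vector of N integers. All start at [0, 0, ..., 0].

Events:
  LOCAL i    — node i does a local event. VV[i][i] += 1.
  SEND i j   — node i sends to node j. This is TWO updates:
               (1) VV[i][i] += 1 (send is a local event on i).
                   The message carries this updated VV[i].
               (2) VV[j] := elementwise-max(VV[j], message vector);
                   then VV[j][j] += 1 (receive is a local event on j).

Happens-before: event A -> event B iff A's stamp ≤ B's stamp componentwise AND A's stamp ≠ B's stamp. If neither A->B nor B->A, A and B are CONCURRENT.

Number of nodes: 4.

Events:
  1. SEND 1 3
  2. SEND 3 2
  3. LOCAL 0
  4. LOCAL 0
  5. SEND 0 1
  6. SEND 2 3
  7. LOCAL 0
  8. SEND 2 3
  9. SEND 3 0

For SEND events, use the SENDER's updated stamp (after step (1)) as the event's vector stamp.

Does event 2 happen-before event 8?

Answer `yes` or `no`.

Initial: VV[0]=[0, 0, 0, 0]
Initial: VV[1]=[0, 0, 0, 0]
Initial: VV[2]=[0, 0, 0, 0]
Initial: VV[3]=[0, 0, 0, 0]
Event 1: SEND 1->3: VV[1][1]++ -> VV[1]=[0, 1, 0, 0], msg_vec=[0, 1, 0, 0]; VV[3]=max(VV[3],msg_vec) then VV[3][3]++ -> VV[3]=[0, 1, 0, 1]
Event 2: SEND 3->2: VV[3][3]++ -> VV[3]=[0, 1, 0, 2], msg_vec=[0, 1, 0, 2]; VV[2]=max(VV[2],msg_vec) then VV[2][2]++ -> VV[2]=[0, 1, 1, 2]
Event 3: LOCAL 0: VV[0][0]++ -> VV[0]=[1, 0, 0, 0]
Event 4: LOCAL 0: VV[0][0]++ -> VV[0]=[2, 0, 0, 0]
Event 5: SEND 0->1: VV[0][0]++ -> VV[0]=[3, 0, 0, 0], msg_vec=[3, 0, 0, 0]; VV[1]=max(VV[1],msg_vec) then VV[1][1]++ -> VV[1]=[3, 2, 0, 0]
Event 6: SEND 2->3: VV[2][2]++ -> VV[2]=[0, 1, 2, 2], msg_vec=[0, 1, 2, 2]; VV[3]=max(VV[3],msg_vec) then VV[3][3]++ -> VV[3]=[0, 1, 2, 3]
Event 7: LOCAL 0: VV[0][0]++ -> VV[0]=[4, 0, 0, 0]
Event 8: SEND 2->3: VV[2][2]++ -> VV[2]=[0, 1, 3, 2], msg_vec=[0, 1, 3, 2]; VV[3]=max(VV[3],msg_vec) then VV[3][3]++ -> VV[3]=[0, 1, 3, 4]
Event 9: SEND 3->0: VV[3][3]++ -> VV[3]=[0, 1, 3, 5], msg_vec=[0, 1, 3, 5]; VV[0]=max(VV[0],msg_vec) then VV[0][0]++ -> VV[0]=[5, 1, 3, 5]
Event 2 stamp: [0, 1, 0, 2]
Event 8 stamp: [0, 1, 3, 2]
[0, 1, 0, 2] <= [0, 1, 3, 2]? True. Equal? False. Happens-before: True

Answer: yes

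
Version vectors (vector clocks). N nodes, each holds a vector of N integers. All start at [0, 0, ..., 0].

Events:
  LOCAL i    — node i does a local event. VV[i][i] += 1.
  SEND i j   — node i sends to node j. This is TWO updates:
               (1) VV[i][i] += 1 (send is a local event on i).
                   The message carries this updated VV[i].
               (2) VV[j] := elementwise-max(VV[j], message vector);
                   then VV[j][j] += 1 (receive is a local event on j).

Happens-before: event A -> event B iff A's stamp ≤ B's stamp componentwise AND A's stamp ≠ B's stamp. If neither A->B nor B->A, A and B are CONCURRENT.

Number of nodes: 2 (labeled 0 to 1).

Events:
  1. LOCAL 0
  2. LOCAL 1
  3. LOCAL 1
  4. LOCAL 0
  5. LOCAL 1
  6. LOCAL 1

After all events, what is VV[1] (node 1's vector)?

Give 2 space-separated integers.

Initial: VV[0]=[0, 0]
Initial: VV[1]=[0, 0]
Event 1: LOCAL 0: VV[0][0]++ -> VV[0]=[1, 0]
Event 2: LOCAL 1: VV[1][1]++ -> VV[1]=[0, 1]
Event 3: LOCAL 1: VV[1][1]++ -> VV[1]=[0, 2]
Event 4: LOCAL 0: VV[0][0]++ -> VV[0]=[2, 0]
Event 5: LOCAL 1: VV[1][1]++ -> VV[1]=[0, 3]
Event 6: LOCAL 1: VV[1][1]++ -> VV[1]=[0, 4]
Final vectors: VV[0]=[2, 0]; VV[1]=[0, 4]

Answer: 0 4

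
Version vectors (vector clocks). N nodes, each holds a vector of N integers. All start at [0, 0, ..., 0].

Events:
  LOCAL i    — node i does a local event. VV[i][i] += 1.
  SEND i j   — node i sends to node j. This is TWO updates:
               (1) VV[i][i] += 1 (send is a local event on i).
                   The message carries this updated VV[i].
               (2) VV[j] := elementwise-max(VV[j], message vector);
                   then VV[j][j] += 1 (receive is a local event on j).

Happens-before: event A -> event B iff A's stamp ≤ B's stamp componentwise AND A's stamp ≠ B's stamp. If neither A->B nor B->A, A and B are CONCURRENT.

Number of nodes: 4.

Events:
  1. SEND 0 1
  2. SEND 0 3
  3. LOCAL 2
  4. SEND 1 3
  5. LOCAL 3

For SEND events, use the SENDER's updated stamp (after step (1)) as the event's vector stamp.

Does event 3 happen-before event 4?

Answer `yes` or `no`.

Answer: no

Derivation:
Initial: VV[0]=[0, 0, 0, 0]
Initial: VV[1]=[0, 0, 0, 0]
Initial: VV[2]=[0, 0, 0, 0]
Initial: VV[3]=[0, 0, 0, 0]
Event 1: SEND 0->1: VV[0][0]++ -> VV[0]=[1, 0, 0, 0], msg_vec=[1, 0, 0, 0]; VV[1]=max(VV[1],msg_vec) then VV[1][1]++ -> VV[1]=[1, 1, 0, 0]
Event 2: SEND 0->3: VV[0][0]++ -> VV[0]=[2, 0, 0, 0], msg_vec=[2, 0, 0, 0]; VV[3]=max(VV[3],msg_vec) then VV[3][3]++ -> VV[3]=[2, 0, 0, 1]
Event 3: LOCAL 2: VV[2][2]++ -> VV[2]=[0, 0, 1, 0]
Event 4: SEND 1->3: VV[1][1]++ -> VV[1]=[1, 2, 0, 0], msg_vec=[1, 2, 0, 0]; VV[3]=max(VV[3],msg_vec) then VV[3][3]++ -> VV[3]=[2, 2, 0, 2]
Event 5: LOCAL 3: VV[3][3]++ -> VV[3]=[2, 2, 0, 3]
Event 3 stamp: [0, 0, 1, 0]
Event 4 stamp: [1, 2, 0, 0]
[0, 0, 1, 0] <= [1, 2, 0, 0]? False. Equal? False. Happens-before: False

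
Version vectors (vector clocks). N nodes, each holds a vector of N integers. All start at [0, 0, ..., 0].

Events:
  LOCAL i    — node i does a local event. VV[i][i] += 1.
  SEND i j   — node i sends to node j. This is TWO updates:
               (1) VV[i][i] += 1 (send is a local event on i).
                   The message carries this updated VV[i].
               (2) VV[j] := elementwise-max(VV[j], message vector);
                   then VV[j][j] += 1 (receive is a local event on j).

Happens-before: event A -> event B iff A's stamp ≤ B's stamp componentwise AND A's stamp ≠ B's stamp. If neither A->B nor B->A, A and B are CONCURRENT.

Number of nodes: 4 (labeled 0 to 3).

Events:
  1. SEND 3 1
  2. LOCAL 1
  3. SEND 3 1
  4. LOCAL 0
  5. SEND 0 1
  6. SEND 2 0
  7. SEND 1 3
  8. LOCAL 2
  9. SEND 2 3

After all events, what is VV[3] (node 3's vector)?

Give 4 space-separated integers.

Answer: 2 5 3 4

Derivation:
Initial: VV[0]=[0, 0, 0, 0]
Initial: VV[1]=[0, 0, 0, 0]
Initial: VV[2]=[0, 0, 0, 0]
Initial: VV[3]=[0, 0, 0, 0]
Event 1: SEND 3->1: VV[3][3]++ -> VV[3]=[0, 0, 0, 1], msg_vec=[0, 0, 0, 1]; VV[1]=max(VV[1],msg_vec) then VV[1][1]++ -> VV[1]=[0, 1, 0, 1]
Event 2: LOCAL 1: VV[1][1]++ -> VV[1]=[0, 2, 0, 1]
Event 3: SEND 3->1: VV[3][3]++ -> VV[3]=[0, 0, 0, 2], msg_vec=[0, 0, 0, 2]; VV[1]=max(VV[1],msg_vec) then VV[1][1]++ -> VV[1]=[0, 3, 0, 2]
Event 4: LOCAL 0: VV[0][0]++ -> VV[0]=[1, 0, 0, 0]
Event 5: SEND 0->1: VV[0][0]++ -> VV[0]=[2, 0, 0, 0], msg_vec=[2, 0, 0, 0]; VV[1]=max(VV[1],msg_vec) then VV[1][1]++ -> VV[1]=[2, 4, 0, 2]
Event 6: SEND 2->0: VV[2][2]++ -> VV[2]=[0, 0, 1, 0], msg_vec=[0, 0, 1, 0]; VV[0]=max(VV[0],msg_vec) then VV[0][0]++ -> VV[0]=[3, 0, 1, 0]
Event 7: SEND 1->3: VV[1][1]++ -> VV[1]=[2, 5, 0, 2], msg_vec=[2, 5, 0, 2]; VV[3]=max(VV[3],msg_vec) then VV[3][3]++ -> VV[3]=[2, 5, 0, 3]
Event 8: LOCAL 2: VV[2][2]++ -> VV[2]=[0, 0, 2, 0]
Event 9: SEND 2->3: VV[2][2]++ -> VV[2]=[0, 0, 3, 0], msg_vec=[0, 0, 3, 0]; VV[3]=max(VV[3],msg_vec) then VV[3][3]++ -> VV[3]=[2, 5, 3, 4]
Final vectors: VV[0]=[3, 0, 1, 0]; VV[1]=[2, 5, 0, 2]; VV[2]=[0, 0, 3, 0]; VV[3]=[2, 5, 3, 4]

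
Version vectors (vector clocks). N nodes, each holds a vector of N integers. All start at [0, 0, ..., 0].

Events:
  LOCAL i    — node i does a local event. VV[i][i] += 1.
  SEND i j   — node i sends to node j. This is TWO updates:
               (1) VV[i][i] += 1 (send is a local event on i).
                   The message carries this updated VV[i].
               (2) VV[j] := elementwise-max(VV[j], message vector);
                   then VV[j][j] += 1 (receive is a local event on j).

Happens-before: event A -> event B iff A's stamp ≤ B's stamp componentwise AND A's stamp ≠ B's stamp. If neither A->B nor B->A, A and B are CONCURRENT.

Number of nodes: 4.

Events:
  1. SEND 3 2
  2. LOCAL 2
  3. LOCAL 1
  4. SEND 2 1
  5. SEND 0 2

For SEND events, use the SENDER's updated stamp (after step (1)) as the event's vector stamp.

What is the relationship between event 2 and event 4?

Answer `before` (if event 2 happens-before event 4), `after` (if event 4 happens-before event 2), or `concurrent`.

Initial: VV[0]=[0, 0, 0, 0]
Initial: VV[1]=[0, 0, 0, 0]
Initial: VV[2]=[0, 0, 0, 0]
Initial: VV[3]=[0, 0, 0, 0]
Event 1: SEND 3->2: VV[3][3]++ -> VV[3]=[0, 0, 0, 1], msg_vec=[0, 0, 0, 1]; VV[2]=max(VV[2],msg_vec) then VV[2][2]++ -> VV[2]=[0, 0, 1, 1]
Event 2: LOCAL 2: VV[2][2]++ -> VV[2]=[0, 0, 2, 1]
Event 3: LOCAL 1: VV[1][1]++ -> VV[1]=[0, 1, 0, 0]
Event 4: SEND 2->1: VV[2][2]++ -> VV[2]=[0, 0, 3, 1], msg_vec=[0, 0, 3, 1]; VV[1]=max(VV[1],msg_vec) then VV[1][1]++ -> VV[1]=[0, 2, 3, 1]
Event 5: SEND 0->2: VV[0][0]++ -> VV[0]=[1, 0, 0, 0], msg_vec=[1, 0, 0, 0]; VV[2]=max(VV[2],msg_vec) then VV[2][2]++ -> VV[2]=[1, 0, 4, 1]
Event 2 stamp: [0, 0, 2, 1]
Event 4 stamp: [0, 0, 3, 1]
[0, 0, 2, 1] <= [0, 0, 3, 1]? True
[0, 0, 3, 1] <= [0, 0, 2, 1]? False
Relation: before

Answer: before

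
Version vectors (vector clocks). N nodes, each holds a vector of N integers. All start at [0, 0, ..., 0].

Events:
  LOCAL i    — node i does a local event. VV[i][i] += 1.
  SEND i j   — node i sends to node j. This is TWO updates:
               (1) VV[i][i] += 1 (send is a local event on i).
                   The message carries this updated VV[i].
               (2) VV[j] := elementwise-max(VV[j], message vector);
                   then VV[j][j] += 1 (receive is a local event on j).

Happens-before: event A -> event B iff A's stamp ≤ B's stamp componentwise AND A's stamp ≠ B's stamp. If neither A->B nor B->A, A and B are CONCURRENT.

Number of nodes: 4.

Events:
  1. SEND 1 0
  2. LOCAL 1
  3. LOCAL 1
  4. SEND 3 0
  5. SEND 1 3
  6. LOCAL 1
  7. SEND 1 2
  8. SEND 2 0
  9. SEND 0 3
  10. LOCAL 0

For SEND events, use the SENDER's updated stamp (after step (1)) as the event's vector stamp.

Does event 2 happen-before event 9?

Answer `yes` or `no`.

Initial: VV[0]=[0, 0, 0, 0]
Initial: VV[1]=[0, 0, 0, 0]
Initial: VV[2]=[0, 0, 0, 0]
Initial: VV[3]=[0, 0, 0, 0]
Event 1: SEND 1->0: VV[1][1]++ -> VV[1]=[0, 1, 0, 0], msg_vec=[0, 1, 0, 0]; VV[0]=max(VV[0],msg_vec) then VV[0][0]++ -> VV[0]=[1, 1, 0, 0]
Event 2: LOCAL 1: VV[1][1]++ -> VV[1]=[0, 2, 0, 0]
Event 3: LOCAL 1: VV[1][1]++ -> VV[1]=[0, 3, 0, 0]
Event 4: SEND 3->0: VV[3][3]++ -> VV[3]=[0, 0, 0, 1], msg_vec=[0, 0, 0, 1]; VV[0]=max(VV[0],msg_vec) then VV[0][0]++ -> VV[0]=[2, 1, 0, 1]
Event 5: SEND 1->3: VV[1][1]++ -> VV[1]=[0, 4, 0, 0], msg_vec=[0, 4, 0, 0]; VV[3]=max(VV[3],msg_vec) then VV[3][3]++ -> VV[3]=[0, 4, 0, 2]
Event 6: LOCAL 1: VV[1][1]++ -> VV[1]=[0, 5, 0, 0]
Event 7: SEND 1->2: VV[1][1]++ -> VV[1]=[0, 6, 0, 0], msg_vec=[0, 6, 0, 0]; VV[2]=max(VV[2],msg_vec) then VV[2][2]++ -> VV[2]=[0, 6, 1, 0]
Event 8: SEND 2->0: VV[2][2]++ -> VV[2]=[0, 6, 2, 0], msg_vec=[0, 6, 2, 0]; VV[0]=max(VV[0],msg_vec) then VV[0][0]++ -> VV[0]=[3, 6, 2, 1]
Event 9: SEND 0->3: VV[0][0]++ -> VV[0]=[4, 6, 2, 1], msg_vec=[4, 6, 2, 1]; VV[3]=max(VV[3],msg_vec) then VV[3][3]++ -> VV[3]=[4, 6, 2, 3]
Event 10: LOCAL 0: VV[0][0]++ -> VV[0]=[5, 6, 2, 1]
Event 2 stamp: [0, 2, 0, 0]
Event 9 stamp: [4, 6, 2, 1]
[0, 2, 0, 0] <= [4, 6, 2, 1]? True. Equal? False. Happens-before: True

Answer: yes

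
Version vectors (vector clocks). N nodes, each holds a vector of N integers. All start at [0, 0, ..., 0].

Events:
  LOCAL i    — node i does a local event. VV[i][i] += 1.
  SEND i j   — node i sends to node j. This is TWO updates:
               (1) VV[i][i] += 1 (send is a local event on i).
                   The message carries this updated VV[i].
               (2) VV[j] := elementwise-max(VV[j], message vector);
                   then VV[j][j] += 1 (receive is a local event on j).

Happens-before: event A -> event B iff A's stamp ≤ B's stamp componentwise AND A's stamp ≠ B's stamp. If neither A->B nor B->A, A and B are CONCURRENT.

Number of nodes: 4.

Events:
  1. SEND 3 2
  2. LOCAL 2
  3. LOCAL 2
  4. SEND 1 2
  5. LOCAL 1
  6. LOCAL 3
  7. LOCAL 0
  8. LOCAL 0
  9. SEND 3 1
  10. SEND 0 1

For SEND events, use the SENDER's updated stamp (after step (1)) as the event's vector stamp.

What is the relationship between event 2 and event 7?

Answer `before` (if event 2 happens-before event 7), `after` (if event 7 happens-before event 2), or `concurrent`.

Initial: VV[0]=[0, 0, 0, 0]
Initial: VV[1]=[0, 0, 0, 0]
Initial: VV[2]=[0, 0, 0, 0]
Initial: VV[3]=[0, 0, 0, 0]
Event 1: SEND 3->2: VV[3][3]++ -> VV[3]=[0, 0, 0, 1], msg_vec=[0, 0, 0, 1]; VV[2]=max(VV[2],msg_vec) then VV[2][2]++ -> VV[2]=[0, 0, 1, 1]
Event 2: LOCAL 2: VV[2][2]++ -> VV[2]=[0, 0, 2, 1]
Event 3: LOCAL 2: VV[2][2]++ -> VV[2]=[0, 0, 3, 1]
Event 4: SEND 1->2: VV[1][1]++ -> VV[1]=[0, 1, 0, 0], msg_vec=[0, 1, 0, 0]; VV[2]=max(VV[2],msg_vec) then VV[2][2]++ -> VV[2]=[0, 1, 4, 1]
Event 5: LOCAL 1: VV[1][1]++ -> VV[1]=[0, 2, 0, 0]
Event 6: LOCAL 3: VV[3][3]++ -> VV[3]=[0, 0, 0, 2]
Event 7: LOCAL 0: VV[0][0]++ -> VV[0]=[1, 0, 0, 0]
Event 8: LOCAL 0: VV[0][0]++ -> VV[0]=[2, 0, 0, 0]
Event 9: SEND 3->1: VV[3][3]++ -> VV[3]=[0, 0, 0, 3], msg_vec=[0, 0, 0, 3]; VV[1]=max(VV[1],msg_vec) then VV[1][1]++ -> VV[1]=[0, 3, 0, 3]
Event 10: SEND 0->1: VV[0][0]++ -> VV[0]=[3, 0, 0, 0], msg_vec=[3, 0, 0, 0]; VV[1]=max(VV[1],msg_vec) then VV[1][1]++ -> VV[1]=[3, 4, 0, 3]
Event 2 stamp: [0, 0, 2, 1]
Event 7 stamp: [1, 0, 0, 0]
[0, 0, 2, 1] <= [1, 0, 0, 0]? False
[1, 0, 0, 0] <= [0, 0, 2, 1]? False
Relation: concurrent

Answer: concurrent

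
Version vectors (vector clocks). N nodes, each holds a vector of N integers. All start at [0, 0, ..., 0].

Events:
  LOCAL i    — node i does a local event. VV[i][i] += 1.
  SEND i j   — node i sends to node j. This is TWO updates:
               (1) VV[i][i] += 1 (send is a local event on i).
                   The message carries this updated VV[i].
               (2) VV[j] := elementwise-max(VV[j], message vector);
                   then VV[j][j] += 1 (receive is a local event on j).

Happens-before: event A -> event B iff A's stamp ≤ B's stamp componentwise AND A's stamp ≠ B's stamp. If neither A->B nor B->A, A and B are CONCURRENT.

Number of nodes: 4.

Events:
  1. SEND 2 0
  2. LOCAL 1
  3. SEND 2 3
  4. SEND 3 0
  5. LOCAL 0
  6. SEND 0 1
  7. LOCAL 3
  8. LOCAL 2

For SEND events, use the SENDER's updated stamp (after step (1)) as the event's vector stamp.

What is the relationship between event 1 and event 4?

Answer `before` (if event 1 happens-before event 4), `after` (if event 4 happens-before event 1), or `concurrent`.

Answer: before

Derivation:
Initial: VV[0]=[0, 0, 0, 0]
Initial: VV[1]=[0, 0, 0, 0]
Initial: VV[2]=[0, 0, 0, 0]
Initial: VV[3]=[0, 0, 0, 0]
Event 1: SEND 2->0: VV[2][2]++ -> VV[2]=[0, 0, 1, 0], msg_vec=[0, 0, 1, 0]; VV[0]=max(VV[0],msg_vec) then VV[0][0]++ -> VV[0]=[1, 0, 1, 0]
Event 2: LOCAL 1: VV[1][1]++ -> VV[1]=[0, 1, 0, 0]
Event 3: SEND 2->3: VV[2][2]++ -> VV[2]=[0, 0, 2, 0], msg_vec=[0, 0, 2, 0]; VV[3]=max(VV[3],msg_vec) then VV[3][3]++ -> VV[3]=[0, 0, 2, 1]
Event 4: SEND 3->0: VV[3][3]++ -> VV[3]=[0, 0, 2, 2], msg_vec=[0, 0, 2, 2]; VV[0]=max(VV[0],msg_vec) then VV[0][0]++ -> VV[0]=[2, 0, 2, 2]
Event 5: LOCAL 0: VV[0][0]++ -> VV[0]=[3, 0, 2, 2]
Event 6: SEND 0->1: VV[0][0]++ -> VV[0]=[4, 0, 2, 2], msg_vec=[4, 0, 2, 2]; VV[1]=max(VV[1],msg_vec) then VV[1][1]++ -> VV[1]=[4, 2, 2, 2]
Event 7: LOCAL 3: VV[3][3]++ -> VV[3]=[0, 0, 2, 3]
Event 8: LOCAL 2: VV[2][2]++ -> VV[2]=[0, 0, 3, 0]
Event 1 stamp: [0, 0, 1, 0]
Event 4 stamp: [0, 0, 2, 2]
[0, 0, 1, 0] <= [0, 0, 2, 2]? True
[0, 0, 2, 2] <= [0, 0, 1, 0]? False
Relation: before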